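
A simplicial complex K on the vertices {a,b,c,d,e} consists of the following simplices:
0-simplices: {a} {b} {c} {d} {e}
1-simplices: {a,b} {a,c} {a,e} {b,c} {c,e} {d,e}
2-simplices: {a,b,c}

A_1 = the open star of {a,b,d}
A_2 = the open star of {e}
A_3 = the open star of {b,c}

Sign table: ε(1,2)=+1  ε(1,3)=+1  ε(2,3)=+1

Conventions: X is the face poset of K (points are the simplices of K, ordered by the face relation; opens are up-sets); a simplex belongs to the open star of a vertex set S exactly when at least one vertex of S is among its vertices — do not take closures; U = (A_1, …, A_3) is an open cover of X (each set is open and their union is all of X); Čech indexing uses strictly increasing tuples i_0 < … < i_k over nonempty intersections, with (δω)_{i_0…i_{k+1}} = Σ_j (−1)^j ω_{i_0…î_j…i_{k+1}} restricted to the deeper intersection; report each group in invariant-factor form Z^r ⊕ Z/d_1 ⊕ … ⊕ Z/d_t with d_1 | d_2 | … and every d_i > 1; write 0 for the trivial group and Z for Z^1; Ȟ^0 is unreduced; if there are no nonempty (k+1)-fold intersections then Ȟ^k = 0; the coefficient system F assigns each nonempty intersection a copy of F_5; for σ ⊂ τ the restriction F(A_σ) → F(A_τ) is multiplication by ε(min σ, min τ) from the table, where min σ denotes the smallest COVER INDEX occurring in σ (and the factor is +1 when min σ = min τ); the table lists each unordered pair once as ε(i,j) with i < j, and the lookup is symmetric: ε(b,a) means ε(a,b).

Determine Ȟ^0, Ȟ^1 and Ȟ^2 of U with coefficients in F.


Ȟ^0(U;F) ≅ Z/5; Ȟ^1(U;F) ≅ Z/5; Ȟ^2(U;F) ≅ 0

intersection data:
  A1={{a},{b},{d},{a,b},{a,c},{a,e},{b,c},{d,e},{a,b,c}} A2={{e},{a,e},{c,e},{d,e}} A3={{b},{c},{a,b},{a,c},{b,c},{c,e},{a,b,c}}
  A12={{a,e},{d,e}} A13={{b},{a,b},{a,c},{b,c},{a,b,c}} A23={{c,e}}
C dims 3,3; δ0: rk_F5 2
Ȟ^0 = (3 − 2) − 0 = 1, so Ȟ^0 ≅ Z/5
Ȟ^1 = (3 − 0) − 2 = 1, so Ȟ^1 ≅ Z/5
Ȟ^2 = (0 − 0) − 0 = 0, so Ȟ^2 ≅ 0


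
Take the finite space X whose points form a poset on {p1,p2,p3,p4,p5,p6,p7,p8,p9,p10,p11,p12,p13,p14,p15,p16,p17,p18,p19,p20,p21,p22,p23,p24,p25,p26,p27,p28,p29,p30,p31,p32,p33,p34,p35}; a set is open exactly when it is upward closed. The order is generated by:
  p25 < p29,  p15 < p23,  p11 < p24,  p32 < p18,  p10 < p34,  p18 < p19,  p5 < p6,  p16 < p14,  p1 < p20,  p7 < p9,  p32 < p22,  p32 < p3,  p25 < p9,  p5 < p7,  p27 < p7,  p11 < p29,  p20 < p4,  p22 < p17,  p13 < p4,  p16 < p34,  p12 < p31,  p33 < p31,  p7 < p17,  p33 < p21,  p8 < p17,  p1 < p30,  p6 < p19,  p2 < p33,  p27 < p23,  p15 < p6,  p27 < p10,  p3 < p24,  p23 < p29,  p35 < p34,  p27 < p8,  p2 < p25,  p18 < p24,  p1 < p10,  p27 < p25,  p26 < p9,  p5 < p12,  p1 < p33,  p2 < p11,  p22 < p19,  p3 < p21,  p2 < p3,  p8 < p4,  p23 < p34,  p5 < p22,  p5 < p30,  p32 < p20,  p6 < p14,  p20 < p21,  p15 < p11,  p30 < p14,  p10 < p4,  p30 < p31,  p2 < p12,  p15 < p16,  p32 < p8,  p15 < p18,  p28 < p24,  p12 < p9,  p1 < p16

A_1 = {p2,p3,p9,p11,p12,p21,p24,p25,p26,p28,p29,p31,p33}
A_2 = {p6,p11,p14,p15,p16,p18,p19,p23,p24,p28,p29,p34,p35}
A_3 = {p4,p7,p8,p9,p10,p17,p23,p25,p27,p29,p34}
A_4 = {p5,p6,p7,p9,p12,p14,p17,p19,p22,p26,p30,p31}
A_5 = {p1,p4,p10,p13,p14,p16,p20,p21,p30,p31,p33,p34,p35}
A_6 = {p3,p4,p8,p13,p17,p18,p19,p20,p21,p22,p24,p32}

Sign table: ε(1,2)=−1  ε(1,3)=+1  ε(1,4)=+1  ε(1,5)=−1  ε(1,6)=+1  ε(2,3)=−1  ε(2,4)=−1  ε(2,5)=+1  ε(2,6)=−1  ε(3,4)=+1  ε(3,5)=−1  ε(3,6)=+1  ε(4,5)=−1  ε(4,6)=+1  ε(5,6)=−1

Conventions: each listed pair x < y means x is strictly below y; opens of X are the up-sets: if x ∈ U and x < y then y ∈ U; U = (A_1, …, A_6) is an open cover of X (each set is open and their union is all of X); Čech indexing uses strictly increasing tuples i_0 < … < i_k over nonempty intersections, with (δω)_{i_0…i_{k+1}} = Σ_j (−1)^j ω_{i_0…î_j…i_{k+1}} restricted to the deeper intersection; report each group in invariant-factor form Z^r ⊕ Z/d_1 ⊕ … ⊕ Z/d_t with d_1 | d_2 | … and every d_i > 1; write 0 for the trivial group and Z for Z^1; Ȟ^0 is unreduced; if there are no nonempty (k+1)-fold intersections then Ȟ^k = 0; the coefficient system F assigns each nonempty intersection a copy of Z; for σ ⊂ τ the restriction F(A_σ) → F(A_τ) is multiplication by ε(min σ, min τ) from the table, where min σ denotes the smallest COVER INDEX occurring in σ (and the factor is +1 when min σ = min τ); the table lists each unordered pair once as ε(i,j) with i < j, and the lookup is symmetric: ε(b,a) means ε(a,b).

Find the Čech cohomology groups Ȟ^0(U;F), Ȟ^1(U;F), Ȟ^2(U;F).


Ȟ^0(U;F) ≅ Z, Ȟ^1(U;F) ≅ 0, Ȟ^2(U;F) ≅ Z/2

nonempty intersections:
  A12={p11,p24,p28,p29} A13={p9,p25,p29} A14={p9,p12,p26,p31} A15={p21,p31,p33} A16={p3,p21,p24} A23={p23,p29,p34} A24={p6,p14,p19} A25={p14,p16,p34,p35} A26={p18,p19,p24} A34={p7,p9,p17} A35={p4,p10,p34} A36={p4,p8,p17} A45={p14,p30,p31} A46={p17,p19,p22} A56={p4,p13,p20,p21}
  A123={p29} A126={p24} A134={p9} A145={p31} A156={p21} A235={p34} A245={p14} A246={p19} A346={p17} A356={p4}
C dims 6,15,10; δ0: rk 5, SNF 1^5; δ1: rk 10, SNF 1^9·2
Ȟ^0: (6−5)−0=1 ⇒ Z
Ȟ^1: (15−10)−5=0 ⇒ 0
Ȟ^2: (10−0)−10=0 plus torsion [2] ⇒ Z/2


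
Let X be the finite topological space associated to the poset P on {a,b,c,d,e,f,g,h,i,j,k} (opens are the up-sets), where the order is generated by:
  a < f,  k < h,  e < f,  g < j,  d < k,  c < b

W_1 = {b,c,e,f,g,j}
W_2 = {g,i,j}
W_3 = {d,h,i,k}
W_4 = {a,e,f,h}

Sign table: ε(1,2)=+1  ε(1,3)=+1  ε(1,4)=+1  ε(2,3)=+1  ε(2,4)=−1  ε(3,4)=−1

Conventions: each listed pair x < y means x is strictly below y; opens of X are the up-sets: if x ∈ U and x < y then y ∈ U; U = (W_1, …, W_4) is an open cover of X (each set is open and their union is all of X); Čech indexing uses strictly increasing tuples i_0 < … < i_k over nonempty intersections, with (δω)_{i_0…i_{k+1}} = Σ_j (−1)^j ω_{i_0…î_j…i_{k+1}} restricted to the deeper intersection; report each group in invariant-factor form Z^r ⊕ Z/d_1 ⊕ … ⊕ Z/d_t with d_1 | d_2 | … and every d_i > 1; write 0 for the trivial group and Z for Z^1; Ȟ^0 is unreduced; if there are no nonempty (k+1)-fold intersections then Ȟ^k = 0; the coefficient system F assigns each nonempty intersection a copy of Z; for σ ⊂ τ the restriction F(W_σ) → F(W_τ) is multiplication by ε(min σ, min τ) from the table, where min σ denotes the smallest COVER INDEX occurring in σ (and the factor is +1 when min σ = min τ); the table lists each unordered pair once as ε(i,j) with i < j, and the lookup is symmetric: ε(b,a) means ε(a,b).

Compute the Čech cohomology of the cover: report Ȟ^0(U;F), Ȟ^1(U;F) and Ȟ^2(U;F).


Ȟ^0 ≅ 0; Ȟ^1 ≅ Z/2; Ȟ^2 ≅ 0

nonempty intersections:
  W12={g,j} W14={e,f} W23={i} W34={h}
C dims 4,4; δ0: rk 4, SNF 1^3·2
Ȟ^0: (4−4)−0=0 ⇒ 0
Ȟ^1: (4−0)−4=0 plus torsion [2] ⇒ Z/2
Ȟ^2: (0−0)−0=0 ⇒ 0


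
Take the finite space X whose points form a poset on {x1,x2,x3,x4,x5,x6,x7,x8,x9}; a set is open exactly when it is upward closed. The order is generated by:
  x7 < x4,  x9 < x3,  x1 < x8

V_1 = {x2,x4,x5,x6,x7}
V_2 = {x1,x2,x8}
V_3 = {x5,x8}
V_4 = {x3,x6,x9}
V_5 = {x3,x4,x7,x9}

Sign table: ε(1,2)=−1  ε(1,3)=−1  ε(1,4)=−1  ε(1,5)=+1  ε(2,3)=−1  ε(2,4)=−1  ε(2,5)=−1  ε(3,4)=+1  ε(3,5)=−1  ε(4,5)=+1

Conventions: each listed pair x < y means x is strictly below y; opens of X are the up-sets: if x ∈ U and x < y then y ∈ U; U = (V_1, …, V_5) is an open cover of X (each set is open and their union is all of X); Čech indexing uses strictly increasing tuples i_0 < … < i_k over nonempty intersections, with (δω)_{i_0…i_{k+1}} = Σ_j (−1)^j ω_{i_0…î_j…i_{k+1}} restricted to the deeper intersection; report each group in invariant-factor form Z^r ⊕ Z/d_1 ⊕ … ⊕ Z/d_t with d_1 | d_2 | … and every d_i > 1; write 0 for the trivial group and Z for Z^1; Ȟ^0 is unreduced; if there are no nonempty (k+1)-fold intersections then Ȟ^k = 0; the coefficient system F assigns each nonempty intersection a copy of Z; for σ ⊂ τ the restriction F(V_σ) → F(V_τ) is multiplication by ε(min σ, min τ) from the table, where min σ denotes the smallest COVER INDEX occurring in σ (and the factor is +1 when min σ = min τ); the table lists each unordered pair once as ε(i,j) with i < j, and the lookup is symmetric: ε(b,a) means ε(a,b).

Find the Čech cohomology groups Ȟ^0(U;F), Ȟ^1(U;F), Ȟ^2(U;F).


nonempty overlaps:
  V12={x2} V13={x5} V14={x6} V15={x4,x7} V23={x8} V45={x3,x9}
C dims 5,6; δ0: rk 5, SNF 1^4·2
degree 0: 5−5−0 = 0 → Ȟ^0 ≅ 0
degree 1: 6−0−5 = 1 plus torsion [2] → Ȟ^1 ≅ Z ⊕ Z/2
degree 2: 0−0−0 = 0 → Ȟ^2 ≅ 0

Ȟ^0 ≅ 0,  Ȟ^1 ≅ Z ⊕ Z/2,  Ȟ^2 ≅ 0


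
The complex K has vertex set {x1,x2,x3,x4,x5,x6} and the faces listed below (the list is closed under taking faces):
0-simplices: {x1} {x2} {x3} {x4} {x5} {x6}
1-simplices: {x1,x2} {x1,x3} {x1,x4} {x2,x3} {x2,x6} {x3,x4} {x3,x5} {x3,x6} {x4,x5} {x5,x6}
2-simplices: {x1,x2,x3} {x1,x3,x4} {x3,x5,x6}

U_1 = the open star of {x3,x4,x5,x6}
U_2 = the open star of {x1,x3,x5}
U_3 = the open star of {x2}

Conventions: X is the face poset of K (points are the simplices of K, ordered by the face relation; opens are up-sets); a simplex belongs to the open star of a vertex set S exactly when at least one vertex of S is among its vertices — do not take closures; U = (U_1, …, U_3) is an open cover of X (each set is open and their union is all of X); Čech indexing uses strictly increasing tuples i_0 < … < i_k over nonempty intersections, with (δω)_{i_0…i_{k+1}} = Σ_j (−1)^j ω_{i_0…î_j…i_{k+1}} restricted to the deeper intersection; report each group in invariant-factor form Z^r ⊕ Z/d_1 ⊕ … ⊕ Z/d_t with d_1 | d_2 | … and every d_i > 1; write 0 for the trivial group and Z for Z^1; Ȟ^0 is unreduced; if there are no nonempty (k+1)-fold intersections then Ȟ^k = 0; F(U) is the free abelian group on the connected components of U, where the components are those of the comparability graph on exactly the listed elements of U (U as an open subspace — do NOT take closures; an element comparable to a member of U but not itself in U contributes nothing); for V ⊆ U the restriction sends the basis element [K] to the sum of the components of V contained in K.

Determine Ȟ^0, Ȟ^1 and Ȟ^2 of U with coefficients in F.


cover nerve:
  U1={{x3},{x4},{x5},{x6},{x1,x3},{x1,x4},{x2,x3},{x2,x6},{x3,x4},{x3,x5},{x3,x6},{x4,x5},{x5,x6},{x1,x2,x3},{x1,x3,x4},{x3,x5,x6}} U2={{x1},{x3},{x5},{x1,x2},{x1,x3},{x1,x4},{x2,x3},{x3,x4},{x3,x5},{x3,x6},{x4,x5},{x5,x6},{x1,x2,x3},{x1,x3,x4},{x3,x5,x6}} U3={{x2},{x1,x2},{x2,x3},{x2,x6},{x1,x2,x3}}
  U12={{x3},{x5},{x1,x3},{x1,x4},{x2,x3},{x3,x4},{x3,x5},{x3,x6},{x4,x5},{x5,x6},{x1,x2,x3},{x1,x3,x4},{x3,x5,x6}} U13={{x2,x3},{x2,x6},{x1,x2,x3}} U23={{x1,x2},{x2,x3},{x1,x2,x3}}
  U123={{x2,x3},{x1,x2,x3}}
components per intersection:
  U1: {{x3},{x4},{x5},{x6},{x1,x3},{x1,x4},{x2,x3},{x2,x6},{x3,x4},{x3,x5},{x3,x6},{x4,x5},{x5,x6},{x1,x2,x3},{x1,x3,x4},{x3,x5,x6}}
  U2: {{x1},{x3},{x5},{x1,x2},{x1,x3},{x1,x4},{x2,x3},{x3,x4},{x3,x5},{x3,x6},{x4,x5},{x5,x6},{x1,x2,x3},{x1,x3,x4},{x3,x5,x6}}
  U3: {{x2},{x1,x2},{x2,x3},{x2,x6},{x1,x2,x3}}
  U12: {{x3},{x5},{x1,x3},{x1,x4},{x2,x3},{x3,x4},{x3,x5},{x3,x6},{x4,x5},{x5,x6},{x1,x2,x3},{x1,x3,x4},{x3,x5,x6}}
  U13: {{x2,x3},{x1,x2,x3}} {{x2,x6}}
  U23: {{x1,x2},{x2,x3},{x1,x2,x3}}
  U123: {{x2,x3},{x1,x2,x3}}
C dims 3,4,1; δ0: rk 2, SNF 1^2; δ1: rk 1, SNF 1^1
Ȟ^0: (3−2)−0=1 ⇒ Z
Ȟ^1: (4−1)−2=1 ⇒ Z
Ȟ^2: (1−0)−1=0 ⇒ 0

Ȟ^0(U;F) ≅ Z,  Ȟ^1(U;F) ≅ Z,  Ȟ^2(U;F) ≅ 0


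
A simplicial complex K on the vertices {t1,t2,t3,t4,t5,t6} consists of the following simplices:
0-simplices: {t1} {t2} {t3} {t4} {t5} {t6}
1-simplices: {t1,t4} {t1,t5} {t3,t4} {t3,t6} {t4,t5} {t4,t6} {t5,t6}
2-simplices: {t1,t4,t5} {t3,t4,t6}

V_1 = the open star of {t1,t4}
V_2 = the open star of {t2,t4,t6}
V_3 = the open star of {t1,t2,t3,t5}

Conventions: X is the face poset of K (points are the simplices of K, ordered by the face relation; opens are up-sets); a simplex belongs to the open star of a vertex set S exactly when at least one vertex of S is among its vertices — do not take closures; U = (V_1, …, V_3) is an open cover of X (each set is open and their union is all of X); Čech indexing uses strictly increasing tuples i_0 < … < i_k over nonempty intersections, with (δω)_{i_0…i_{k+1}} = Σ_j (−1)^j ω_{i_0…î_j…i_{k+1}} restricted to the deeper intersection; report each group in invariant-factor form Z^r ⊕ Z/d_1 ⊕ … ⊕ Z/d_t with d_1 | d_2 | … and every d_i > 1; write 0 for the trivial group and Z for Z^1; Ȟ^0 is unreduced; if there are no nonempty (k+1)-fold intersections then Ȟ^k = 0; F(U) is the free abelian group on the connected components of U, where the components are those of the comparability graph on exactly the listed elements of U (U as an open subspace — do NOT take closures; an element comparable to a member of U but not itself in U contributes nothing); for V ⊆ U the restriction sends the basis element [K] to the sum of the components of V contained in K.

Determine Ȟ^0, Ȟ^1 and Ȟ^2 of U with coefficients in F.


Ȟ^0 = Z^2, Ȟ^1 = Z and Ȟ^2 = 0

nonempty overlaps:
  V1={{t1},{t4},{t1,t4},{t1,t5},{t3,t4},{t4,t5},{t4,t6},{t1,t4,t5},{t3,t4,t6}} V2={{t2},{t4},{t6},{t1,t4},{t3,t4},{t3,t6},{t4,t5},{t4,t6},{t5,t6},{t1,t4,t5},{t3,t4,t6}} V3={{t1},{t2},{t3},{t5},{t1,t4},{t1,t5},{t3,t4},{t3,t6},{t4,t5},{t5,t6},{t1,t4,t5},{t3,t4,t6}}
  V12={{t4},{t1,t4},{t3,t4},{t4,t5},{t4,t6},{t1,t4,t5},{t3,t4,t6}} V13={{t1},{t1,t4},{t1,t5},{t3,t4},{t4,t5},{t1,t4,t5},{t3,t4,t6}} V23={{t2},{t1,t4},{t3,t4},{t3,t6},{t4,t5},{t5,t6},{t1,t4,t5},{t3,t4,t6}}
  V123={{t1,t4},{t3,t4},{t4,t5},{t1,t4,t5},{t3,t4,t6}}
components per intersection:
  V1: {{t1},{t4},{t1,t4},{t1,t5},{t3,t4},{t4,t5},{t4,t6},{t1,t4,t5},{t3,t4,t6}}
  V2: {{t2}} {{t4},{t6},{t1,t4},{t3,t4},{t3,t6},{t4,t5},{t4,t6},{t5,t6},{t1,t4,t5},{t3,t4,t6}}
  V3: {{t1},{t5},{t1,t4},{t1,t5},{t4,t5},{t5,t6},{t1,t4,t5}} {{t2}} {{t3},{t3,t4},{t3,t6},{t3,t4,t6}}
  V12: {{t4},{t1,t4},{t3,t4},{t4,t5},{t4,t6},{t1,t4,t5},{t3,t4,t6}}
  V13: {{t1},{t1,t4},{t1,t5},{t4,t5},{t1,t4,t5}} {{t3,t4},{t3,t4,t6}}
  V23: {{t2}} {{t1,t4},{t4,t5},{t1,t4,t5}} {{t3,t4},{t3,t6},{t3,t4,t6}} {{t5,t6}}
  V123: {{t1,t4},{t4,t5},{t1,t4,t5}} {{t3,t4},{t3,t4,t6}}
C dims 6,7,2; δ0: rk 4, SNF 1^4; δ1: rk 2, SNF 1^2
degree 0: 6−4−0 = 2 → Ȟ^0 ≅ Z^2
degree 1: 7−2−4 = 1 → Ȟ^1 ≅ Z
degree 2: 2−0−2 = 0 → Ȟ^2 ≅ 0


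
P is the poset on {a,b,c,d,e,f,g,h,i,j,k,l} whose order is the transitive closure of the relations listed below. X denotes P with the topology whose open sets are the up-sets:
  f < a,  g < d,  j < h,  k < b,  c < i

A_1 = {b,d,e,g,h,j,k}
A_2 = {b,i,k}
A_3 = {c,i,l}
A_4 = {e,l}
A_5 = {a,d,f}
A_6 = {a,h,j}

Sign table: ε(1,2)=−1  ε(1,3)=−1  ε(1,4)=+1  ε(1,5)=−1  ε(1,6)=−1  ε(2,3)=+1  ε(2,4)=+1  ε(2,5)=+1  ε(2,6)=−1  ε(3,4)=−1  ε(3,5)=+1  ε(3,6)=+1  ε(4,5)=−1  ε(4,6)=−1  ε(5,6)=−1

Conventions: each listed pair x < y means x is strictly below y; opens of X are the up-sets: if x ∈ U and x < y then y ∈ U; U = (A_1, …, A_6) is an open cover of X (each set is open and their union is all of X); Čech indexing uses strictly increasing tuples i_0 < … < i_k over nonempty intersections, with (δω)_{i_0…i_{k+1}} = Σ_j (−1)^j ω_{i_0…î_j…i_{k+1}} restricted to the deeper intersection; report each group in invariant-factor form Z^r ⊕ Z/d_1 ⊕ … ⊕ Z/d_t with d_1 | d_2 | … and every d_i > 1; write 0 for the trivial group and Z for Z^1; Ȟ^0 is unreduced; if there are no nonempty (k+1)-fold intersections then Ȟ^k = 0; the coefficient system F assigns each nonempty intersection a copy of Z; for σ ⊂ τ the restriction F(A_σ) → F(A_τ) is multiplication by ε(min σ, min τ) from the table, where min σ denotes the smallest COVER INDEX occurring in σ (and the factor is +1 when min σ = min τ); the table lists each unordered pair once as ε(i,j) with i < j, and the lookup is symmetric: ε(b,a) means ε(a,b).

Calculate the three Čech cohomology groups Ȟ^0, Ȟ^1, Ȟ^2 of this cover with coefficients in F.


Ȟ^0(U;F) ≅ 0, Ȟ^1(U;F) ≅ Z ⊕ Z/2, Ȟ^2(U;F) ≅ 0

nonempty overlaps:
  A12={b,k} A14={e} A15={d} A16={h,j} A23={i} A34={l} A56={a}
C dims 6,7; δ0: rk 6, SNF 1^5·2
degree 0: 6−6−0 = 0 → Ȟ^0 ≅ 0
degree 1: 7−0−6 = 1 plus torsion [2] → Ȟ^1 ≅ Z ⊕ Z/2
degree 2: 0−0−0 = 0 → Ȟ^2 ≅ 0


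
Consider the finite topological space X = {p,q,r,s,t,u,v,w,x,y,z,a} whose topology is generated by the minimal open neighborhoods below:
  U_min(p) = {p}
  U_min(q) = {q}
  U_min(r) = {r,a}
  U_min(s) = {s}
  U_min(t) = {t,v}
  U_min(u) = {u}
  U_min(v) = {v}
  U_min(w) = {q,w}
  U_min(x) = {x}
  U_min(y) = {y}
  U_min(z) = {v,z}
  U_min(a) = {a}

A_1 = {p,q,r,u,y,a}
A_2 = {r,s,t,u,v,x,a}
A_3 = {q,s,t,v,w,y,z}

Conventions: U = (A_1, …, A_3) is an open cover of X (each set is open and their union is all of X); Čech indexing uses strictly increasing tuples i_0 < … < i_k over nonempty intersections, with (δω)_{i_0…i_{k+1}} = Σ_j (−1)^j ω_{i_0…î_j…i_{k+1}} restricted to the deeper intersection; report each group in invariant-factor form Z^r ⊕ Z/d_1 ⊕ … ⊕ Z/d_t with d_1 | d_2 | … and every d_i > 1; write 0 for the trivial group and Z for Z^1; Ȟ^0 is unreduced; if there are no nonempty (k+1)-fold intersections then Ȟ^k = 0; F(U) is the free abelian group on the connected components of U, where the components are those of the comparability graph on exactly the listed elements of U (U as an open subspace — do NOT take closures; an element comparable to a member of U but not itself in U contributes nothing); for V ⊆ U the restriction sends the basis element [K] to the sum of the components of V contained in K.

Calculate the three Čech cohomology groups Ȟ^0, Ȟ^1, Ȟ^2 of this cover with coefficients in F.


intersection data:
  A12={r,u,a} A13={q,y} A23={s,t,v}
components per intersection:
  A1: {p} {q} {r,a} {u} {y}
  A2: {r,a} {s} {t,v} {u} {x}
  A3: {q,w} {s} {t,v,z} {y}
  A12: {r,a} {u}
  A13: {q} {y}
  A23: {s} {t,v}
C dims 14,6; δ0: rk 6, SNF 1^6
Ȟ^0 = (14 − 6) − 0 = 8, so Ȟ^0 ≅ Z^8
Ȟ^1 = (6 − 0) − 6 = 0, so Ȟ^1 ≅ 0
Ȟ^2 = (0 − 0) − 0 = 0, so Ȟ^2 ≅ 0

Ȟ^0 = Z^8, Ȟ^1 = 0 and Ȟ^2 = 0


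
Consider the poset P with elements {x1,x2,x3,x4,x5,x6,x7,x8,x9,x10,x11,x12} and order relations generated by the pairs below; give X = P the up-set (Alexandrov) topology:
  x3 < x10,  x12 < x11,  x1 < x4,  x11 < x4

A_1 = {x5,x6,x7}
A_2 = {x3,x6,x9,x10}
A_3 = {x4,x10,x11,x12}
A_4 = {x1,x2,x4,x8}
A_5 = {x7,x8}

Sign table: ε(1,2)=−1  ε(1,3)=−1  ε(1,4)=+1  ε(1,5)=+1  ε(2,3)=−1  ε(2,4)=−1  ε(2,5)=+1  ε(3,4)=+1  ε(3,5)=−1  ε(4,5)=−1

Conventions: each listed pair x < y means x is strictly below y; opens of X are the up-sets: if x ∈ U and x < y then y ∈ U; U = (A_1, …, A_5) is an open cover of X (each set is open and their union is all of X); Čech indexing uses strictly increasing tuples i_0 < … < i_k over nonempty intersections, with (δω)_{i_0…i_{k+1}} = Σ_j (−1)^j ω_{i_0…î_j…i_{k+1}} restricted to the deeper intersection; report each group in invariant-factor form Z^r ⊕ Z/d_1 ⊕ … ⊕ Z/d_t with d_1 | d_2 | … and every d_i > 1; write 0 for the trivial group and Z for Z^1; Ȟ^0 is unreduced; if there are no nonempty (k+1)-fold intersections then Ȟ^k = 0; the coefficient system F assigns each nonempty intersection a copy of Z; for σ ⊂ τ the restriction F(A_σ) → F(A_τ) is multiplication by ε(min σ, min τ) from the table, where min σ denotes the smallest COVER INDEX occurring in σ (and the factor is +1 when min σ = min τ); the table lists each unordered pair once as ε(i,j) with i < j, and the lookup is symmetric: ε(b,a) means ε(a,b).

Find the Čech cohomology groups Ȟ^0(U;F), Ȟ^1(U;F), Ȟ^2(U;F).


Ȟ^0(U;F) ≅ 0, Ȟ^1(U;F) ≅ Z/2 and Ȟ^2(U;F) ≅ 0

nerve of the cover:
  A12={x6} A15={x7} A23={x10} A34={x4} A45={x8}
C dims 5,5; δ0: rk 5, SNF 1^4·2
Ȟ^0 = (5 − 5) − 0 = 0, so Ȟ^0 ≅ 0
Ȟ^1 = (5 − 0) − 5 = 0 plus torsion [2], so Ȟ^1 ≅ Z/2
Ȟ^2 = (0 − 0) − 0 = 0, so Ȟ^2 ≅ 0


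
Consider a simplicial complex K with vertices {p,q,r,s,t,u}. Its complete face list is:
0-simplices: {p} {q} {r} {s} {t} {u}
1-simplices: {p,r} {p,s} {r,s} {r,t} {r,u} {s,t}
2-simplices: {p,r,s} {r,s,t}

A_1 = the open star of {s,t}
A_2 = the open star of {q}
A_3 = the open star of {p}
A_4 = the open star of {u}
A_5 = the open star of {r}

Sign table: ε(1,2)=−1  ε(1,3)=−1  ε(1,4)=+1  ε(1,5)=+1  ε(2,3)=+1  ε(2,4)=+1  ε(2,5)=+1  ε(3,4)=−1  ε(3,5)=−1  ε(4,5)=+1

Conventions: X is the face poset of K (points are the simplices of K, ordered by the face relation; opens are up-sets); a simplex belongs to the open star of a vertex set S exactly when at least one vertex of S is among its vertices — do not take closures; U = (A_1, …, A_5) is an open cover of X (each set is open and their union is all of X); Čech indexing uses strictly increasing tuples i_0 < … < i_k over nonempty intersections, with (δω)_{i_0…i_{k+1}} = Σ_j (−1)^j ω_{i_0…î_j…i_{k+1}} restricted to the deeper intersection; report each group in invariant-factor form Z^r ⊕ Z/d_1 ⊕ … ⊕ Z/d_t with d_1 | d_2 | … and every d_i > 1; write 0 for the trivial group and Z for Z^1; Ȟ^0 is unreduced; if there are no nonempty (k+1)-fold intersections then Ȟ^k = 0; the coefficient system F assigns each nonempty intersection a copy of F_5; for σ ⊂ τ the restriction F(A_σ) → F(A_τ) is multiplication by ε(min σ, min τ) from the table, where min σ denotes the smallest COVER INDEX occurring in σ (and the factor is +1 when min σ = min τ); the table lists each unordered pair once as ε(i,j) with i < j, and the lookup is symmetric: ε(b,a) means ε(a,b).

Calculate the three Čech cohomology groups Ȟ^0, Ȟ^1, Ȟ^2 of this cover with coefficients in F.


nonempty intersections:
  A1={{s},{t},{p,s},{r,s},{r,t},{s,t},{p,r,s},{r,s,t}} A2={{q}} A3={{p},{p,r},{p,s},{p,r,s}} A4={{u},{r,u}} A5={{r},{p,r},{r,s},{r,t},{r,u},{p,r,s},{r,s,t}}
  A13={{p,s},{p,r,s}} A15={{r,s},{r,t},{p,r,s},{r,s,t}} A35={{p,r},{p,r,s}} A45={{r,u}}
  A135={{p,r,s}}
C dims 5,4,1; δ0: rk_F5 3; δ1: rk_F5 1
Ȟ^0: (5−3)−0=2 ⇒ Z/5 ⊕ Z/5
Ȟ^1: (4−1)−3=0 ⇒ 0
Ȟ^2: (1−0)−1=0 ⇒ 0

Ȟ^0(U;F) ≅ Z/5 ⊕ Z/5, Ȟ^1(U;F) ≅ 0, Ȟ^2(U;F) ≅ 0


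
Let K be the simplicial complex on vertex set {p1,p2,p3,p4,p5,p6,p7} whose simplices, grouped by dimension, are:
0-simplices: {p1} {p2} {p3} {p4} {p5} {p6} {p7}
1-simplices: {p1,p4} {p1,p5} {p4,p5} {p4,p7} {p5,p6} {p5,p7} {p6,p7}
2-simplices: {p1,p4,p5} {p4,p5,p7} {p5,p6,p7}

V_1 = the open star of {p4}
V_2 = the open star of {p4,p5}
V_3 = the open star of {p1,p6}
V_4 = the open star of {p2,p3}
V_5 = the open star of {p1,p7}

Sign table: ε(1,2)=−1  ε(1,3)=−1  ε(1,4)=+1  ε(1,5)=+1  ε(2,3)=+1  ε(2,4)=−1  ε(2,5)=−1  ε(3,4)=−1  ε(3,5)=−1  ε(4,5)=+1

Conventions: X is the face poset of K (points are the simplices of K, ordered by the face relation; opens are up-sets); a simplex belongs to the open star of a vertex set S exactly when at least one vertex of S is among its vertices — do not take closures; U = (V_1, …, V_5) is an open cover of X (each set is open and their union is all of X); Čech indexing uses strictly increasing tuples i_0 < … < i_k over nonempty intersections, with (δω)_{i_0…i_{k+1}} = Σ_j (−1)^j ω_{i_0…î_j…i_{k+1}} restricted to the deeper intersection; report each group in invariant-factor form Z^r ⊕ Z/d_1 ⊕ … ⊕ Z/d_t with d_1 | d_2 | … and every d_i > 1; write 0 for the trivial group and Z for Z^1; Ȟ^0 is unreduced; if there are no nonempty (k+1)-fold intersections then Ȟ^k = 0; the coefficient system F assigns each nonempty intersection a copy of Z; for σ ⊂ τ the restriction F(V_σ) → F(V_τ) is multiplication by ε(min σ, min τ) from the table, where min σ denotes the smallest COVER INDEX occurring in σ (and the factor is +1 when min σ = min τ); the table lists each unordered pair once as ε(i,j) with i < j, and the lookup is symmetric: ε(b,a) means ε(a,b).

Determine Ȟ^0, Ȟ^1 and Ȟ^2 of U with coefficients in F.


cover nerve:
  V1={{p4},{p1,p4},{p4,p5},{p4,p7},{p1,p4,p5},{p4,p5,p7}} V2={{p4},{p5},{p1,p4},{p1,p5},{p4,p5},{p4,p7},{p5,p6},{p5,p7},{p1,p4,p5},{p4,p5,p7},{p5,p6,p7}} V3={{p1},{p6},{p1,p4},{p1,p5},{p5,p6},{p6,p7},{p1,p4,p5},{p5,p6,p7}} V4={{p2},{p3}} V5={{p1},{p7},{p1,p4},{p1,p5},{p4,p7},{p5,p7},{p6,p7},{p1,p4,p5},{p4,p5,p7},{p5,p6,p7}}
  V12={{p4},{p1,p4},{p4,p5},{p4,p7},{p1,p4,p5},{p4,p5,p7}} V13={{p1,p4},{p1,p4,p5}} V15={{p1,p4},{p4,p7},{p1,p4,p5},{p4,p5,p7}} V23={{p1,p4},{p1,p5},{p5,p6},{p1,p4,p5},{p5,p6,p7}} V25={{p1,p4},{p1,p5},{p4,p7},{p5,p7},{p1,p4,p5},{p4,p5,p7},{p5,p6,p7}} V35={{p1},{p1,p4},{p1,p5},{p6,p7},{p1,p4,p5},{p5,p6,p7}}
  V123={{p1,p4},{p1,p4,p5}} V125={{p1,p4},{p4,p7},{p1,p4,p5},{p4,p5,p7}} V135={{p1,p4},{p1,p4,p5}} V235={{p1,p4},{p1,p5},{p1,p4,p5},{p5,p6,p7}}
  V1235={{p1,p4},{p1,p4,p5}}
C dims 5,6,4,1; δ0: rk 3, SNF 1^3; δ1: rk 3, SNF 1^3; δ2: rk 1, SNF 1^1
Ȟ^0: (5−3)−0=2 ⇒ Z^2
Ȟ^1: (6−3)−3=0 ⇒ 0
Ȟ^2: (4−1)−3=0 ⇒ 0

Ȟ^0 = Z^2, Ȟ^1 = 0 and Ȟ^2 = 0


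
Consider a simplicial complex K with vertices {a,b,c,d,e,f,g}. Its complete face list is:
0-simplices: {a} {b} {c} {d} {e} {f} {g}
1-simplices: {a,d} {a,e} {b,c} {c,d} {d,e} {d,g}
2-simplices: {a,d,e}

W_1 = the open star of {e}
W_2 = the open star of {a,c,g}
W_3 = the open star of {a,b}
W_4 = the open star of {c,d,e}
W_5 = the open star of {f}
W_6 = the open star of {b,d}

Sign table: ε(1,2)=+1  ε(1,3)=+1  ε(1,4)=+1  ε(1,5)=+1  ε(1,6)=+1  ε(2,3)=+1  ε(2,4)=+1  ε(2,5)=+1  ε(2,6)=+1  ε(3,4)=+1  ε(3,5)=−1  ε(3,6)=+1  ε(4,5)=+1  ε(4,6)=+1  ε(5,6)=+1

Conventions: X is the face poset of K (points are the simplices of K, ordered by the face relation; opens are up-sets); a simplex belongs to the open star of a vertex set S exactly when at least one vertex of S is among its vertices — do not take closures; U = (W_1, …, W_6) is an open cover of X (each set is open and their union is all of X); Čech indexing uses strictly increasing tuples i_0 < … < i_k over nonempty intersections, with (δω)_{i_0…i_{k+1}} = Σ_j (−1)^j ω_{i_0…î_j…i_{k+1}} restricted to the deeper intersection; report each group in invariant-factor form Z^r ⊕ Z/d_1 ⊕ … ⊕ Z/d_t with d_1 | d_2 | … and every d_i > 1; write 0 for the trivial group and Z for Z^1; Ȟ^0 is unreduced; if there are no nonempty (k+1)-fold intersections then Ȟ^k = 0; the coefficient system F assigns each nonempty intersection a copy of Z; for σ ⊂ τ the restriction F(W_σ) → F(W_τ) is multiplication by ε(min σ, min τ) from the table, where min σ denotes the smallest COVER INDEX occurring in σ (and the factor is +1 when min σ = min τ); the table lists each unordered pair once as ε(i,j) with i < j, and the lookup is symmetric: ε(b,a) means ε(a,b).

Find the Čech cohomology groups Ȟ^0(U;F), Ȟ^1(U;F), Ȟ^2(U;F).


Ȟ^0(U;F) ≅ Z^2; Ȟ^1(U;F) ≅ 0; Ȟ^2(U;F) ≅ 0

nonempty overlaps:
  W1={{e},{a,e},{d,e},{a,d,e}} W2={{a},{c},{g},{a,d},{a,e},{b,c},{c,d},{d,g},{a,d,e}} W3={{a},{b},{a,d},{a,e},{b,c},{a,d,e}} W4={{c},{d},{e},{a,d},{a,e},{b,c},{c,d},{d,e},{d,g},{a,d,e}} W5={{f}} W6={{b},{d},{a,d},{b,c},{c,d},{d,e},{d,g},{a,d,e}}
  W12={{a,e},{a,d,e}} W13={{a,e},{a,d,e}} W14={{e},{a,e},{d,e},{a,d,e}} W16={{d,e},{a,d,e}} W23={{a},{a,d},{a,e},{b,c},{a,d,e}} W24={{c},{a,d},{a,e},{b,c},{c,d},{d,g},{a,d,e}} W26={{a,d},{b,c},{c,d},{d,g},{a,d,e}} W34={{a,d},{a,e},{b,c},{a,d,e}} W36={{b},{a,d},{b,c},{a,d,e}} W46={{d},{a,d},{b,c},{c,d},{d,e},{d,g},{a,d,e}}
  W123={{a,e},{a,d,e}} W124={{a,e},{a,d,e}} W126={{a,d,e}} W134={{a,e},{a,d,e}} W136={{a,d,e}} W146={{d,e},{a,d,e}} W234={{a,d},{a,e},{b,c},{a,d,e}} W236={{a,d},{b,c},{a,d,e}} W246={{a,d},{b,c},{c,d},{d,g},{a,d,e}} W346={{a,d},{b,c},{a,d,e}}
  W1234={{a,e},{a,d,e}} W1236={{a,d,e}} W1246={{a,d,e}} W1346={{a,d,e}} W2346={{a,d},{b,c},{a,d,e}}
  W12346={{a,d,e}}
C dims 6,10,10,5; δ0: rk 4, SNF 1^4; δ1: rk 6, SNF 1^6; δ2: rk 4, SNF 1^4
degree 0: 6−4−0 = 2 → Ȟ^0 ≅ Z^2
degree 1: 10−6−4 = 0 → Ȟ^1 ≅ 0
degree 2: 10−4−6 = 0 → Ȟ^2 ≅ 0


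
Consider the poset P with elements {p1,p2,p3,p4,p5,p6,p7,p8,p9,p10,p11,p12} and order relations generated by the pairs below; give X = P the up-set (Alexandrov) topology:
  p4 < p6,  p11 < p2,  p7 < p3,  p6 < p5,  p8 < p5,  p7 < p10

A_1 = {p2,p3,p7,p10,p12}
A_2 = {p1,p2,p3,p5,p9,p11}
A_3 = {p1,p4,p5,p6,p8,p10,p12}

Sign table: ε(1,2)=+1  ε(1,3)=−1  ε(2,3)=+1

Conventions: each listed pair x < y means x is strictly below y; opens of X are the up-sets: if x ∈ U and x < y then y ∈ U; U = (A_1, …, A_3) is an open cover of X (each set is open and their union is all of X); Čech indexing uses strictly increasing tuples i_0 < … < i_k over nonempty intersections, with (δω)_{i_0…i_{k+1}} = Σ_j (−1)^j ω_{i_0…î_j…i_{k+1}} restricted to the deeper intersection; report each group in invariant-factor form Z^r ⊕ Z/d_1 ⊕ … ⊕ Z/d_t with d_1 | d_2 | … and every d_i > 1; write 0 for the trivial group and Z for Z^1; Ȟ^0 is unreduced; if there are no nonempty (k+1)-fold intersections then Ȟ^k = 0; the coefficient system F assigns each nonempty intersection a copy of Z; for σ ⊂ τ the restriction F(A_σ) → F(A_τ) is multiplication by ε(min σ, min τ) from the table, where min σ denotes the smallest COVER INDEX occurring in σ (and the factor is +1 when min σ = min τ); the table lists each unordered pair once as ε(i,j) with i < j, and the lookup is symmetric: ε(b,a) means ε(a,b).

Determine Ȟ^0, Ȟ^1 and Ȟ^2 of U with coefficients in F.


cover nerve:
  A12={p2,p3} A13={p10,p12} A23={p1,p5}
C dims 3,3; δ0: rk 3, SNF 1^2·2
Ȟ^0: (3−3)−0=0 ⇒ 0
Ȟ^1: (3−0)−3=0 plus torsion [2] ⇒ Z/2
Ȟ^2: (0−0)−0=0 ⇒ 0

Ȟ^0 = 0; Ȟ^1 = Z/2; Ȟ^2 = 0


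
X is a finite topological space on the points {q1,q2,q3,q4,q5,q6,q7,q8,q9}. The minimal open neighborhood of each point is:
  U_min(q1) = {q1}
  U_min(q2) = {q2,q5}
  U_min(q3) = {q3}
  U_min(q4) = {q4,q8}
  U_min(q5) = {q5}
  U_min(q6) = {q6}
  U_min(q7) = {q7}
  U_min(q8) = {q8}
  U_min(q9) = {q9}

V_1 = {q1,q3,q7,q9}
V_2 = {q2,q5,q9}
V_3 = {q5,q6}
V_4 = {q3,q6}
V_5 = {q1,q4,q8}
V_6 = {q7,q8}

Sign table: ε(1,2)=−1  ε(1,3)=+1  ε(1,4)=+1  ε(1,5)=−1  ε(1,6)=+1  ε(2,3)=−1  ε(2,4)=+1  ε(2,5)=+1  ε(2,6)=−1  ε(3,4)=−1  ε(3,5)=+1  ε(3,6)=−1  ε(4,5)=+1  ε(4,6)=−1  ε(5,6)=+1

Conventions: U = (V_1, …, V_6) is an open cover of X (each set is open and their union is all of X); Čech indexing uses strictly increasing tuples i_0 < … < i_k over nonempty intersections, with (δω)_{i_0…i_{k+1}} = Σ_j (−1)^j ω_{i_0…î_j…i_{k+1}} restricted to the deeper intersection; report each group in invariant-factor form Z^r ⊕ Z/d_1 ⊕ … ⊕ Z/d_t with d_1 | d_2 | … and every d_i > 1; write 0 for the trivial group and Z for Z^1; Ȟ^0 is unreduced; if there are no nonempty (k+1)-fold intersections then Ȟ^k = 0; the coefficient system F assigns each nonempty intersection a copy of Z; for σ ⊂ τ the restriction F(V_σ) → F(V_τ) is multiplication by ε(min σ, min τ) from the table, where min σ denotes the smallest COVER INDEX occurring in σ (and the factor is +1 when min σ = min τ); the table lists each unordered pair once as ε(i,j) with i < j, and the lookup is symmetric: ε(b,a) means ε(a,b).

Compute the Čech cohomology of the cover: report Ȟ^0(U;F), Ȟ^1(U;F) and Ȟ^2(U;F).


nonempty intersections:
  V12={q9} V14={q3} V15={q1} V16={q7} V23={q5} V34={q6} V56={q8}
C dims 6,7; δ0: rk 6, SNF 1^5·2
Ȟ^0: (6−6)−0=0 ⇒ 0
Ȟ^1: (7−0)−6=1 plus torsion [2] ⇒ Z ⊕ Z/2
Ȟ^2: (0−0)−0=0 ⇒ 0

Ȟ^0 = 0, Ȟ^1 = Z ⊕ Z/2, Ȟ^2 = 0


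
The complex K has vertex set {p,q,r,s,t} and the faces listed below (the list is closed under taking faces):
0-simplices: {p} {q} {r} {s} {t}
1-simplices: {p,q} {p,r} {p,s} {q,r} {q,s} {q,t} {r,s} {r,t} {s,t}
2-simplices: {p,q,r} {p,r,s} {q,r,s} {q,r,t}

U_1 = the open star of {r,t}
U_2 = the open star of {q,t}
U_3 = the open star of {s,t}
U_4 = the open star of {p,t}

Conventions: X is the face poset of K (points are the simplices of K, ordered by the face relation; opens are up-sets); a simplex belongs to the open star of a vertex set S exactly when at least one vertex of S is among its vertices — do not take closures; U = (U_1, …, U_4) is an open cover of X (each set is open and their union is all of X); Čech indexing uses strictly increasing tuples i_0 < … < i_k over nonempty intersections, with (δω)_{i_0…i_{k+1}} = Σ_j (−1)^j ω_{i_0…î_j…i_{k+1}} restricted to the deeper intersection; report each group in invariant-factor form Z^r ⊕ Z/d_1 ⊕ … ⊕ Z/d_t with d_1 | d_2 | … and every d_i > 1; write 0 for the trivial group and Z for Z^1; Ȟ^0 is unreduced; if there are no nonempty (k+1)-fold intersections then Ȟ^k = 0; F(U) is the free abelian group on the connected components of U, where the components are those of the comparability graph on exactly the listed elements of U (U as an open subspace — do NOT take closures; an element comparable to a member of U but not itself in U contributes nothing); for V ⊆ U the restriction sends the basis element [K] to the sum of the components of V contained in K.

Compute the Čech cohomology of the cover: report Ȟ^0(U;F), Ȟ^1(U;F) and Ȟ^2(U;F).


nerve of the cover:
  U1={{r},{t},{p,r},{q,r},{q,t},{r,s},{r,t},{s,t},{p,q,r},{p,r,s},{q,r,s},{q,r,t}} U2={{q},{t},{p,q},{q,r},{q,s},{q,t},{r,t},{s,t},{p,q,r},{q,r,s},{q,r,t}} U3={{s},{t},{p,s},{q,s},{q,t},{r,s},{r,t},{s,t},{p,r,s},{q,r,s},{q,r,t}} U4={{p},{t},{p,q},{p,r},{p,s},{q,t},{r,t},{s,t},{p,q,r},{p,r,s},{q,r,t}}
  U12={{t},{q,r},{q,t},{r,t},{s,t},{p,q,r},{q,r,s},{q,r,t}} U13={{t},{q,t},{r,s},{r,t},{s,t},{p,r,s},{q,r,s},{q,r,t}} U14={{t},{p,r},{q,t},{r,t},{s,t},{p,q,r},{p,r,s},{q,r,t}} U23={{t},{q,s},{q,t},{r,t},{s,t},{q,r,s},{q,r,t}} U24={{t},{p,q},{q,t},{r,t},{s,t},{p,q,r},{q,r,t}} U34={{t},{p,s},{q,t},{r,t},{s,t},{p,r,s},{q,r,t}}
  U123={{t},{q,t},{r,t},{s,t},{q,r,s},{q,r,t}} U124={{t},{q,t},{r,t},{s,t},{p,q,r},{q,r,t}} U134={{t},{q,t},{r,t},{s,t},{p,r,s},{q,r,t}} U234={{t},{q,t},{r,t},{s,t},{q,r,t}}
  U1234={{t},{q,t},{r,t},{s,t},{q,r,t}}
components per intersection:
  U1: {{r},{t},{p,r},{q,r},{q,t},{r,s},{r,t},{s,t},{p,q,r},{p,r,s},{q,r,s},{q,r,t}}
  U2: {{q},{t},{p,q},{q,r},{q,s},{q,t},{r,t},{s,t},{p,q,r},{q,r,s},{q,r,t}}
  U3: {{s},{t},{p,s},{q,s},{q,t},{r,s},{r,t},{s,t},{p,r,s},{q,r,s},{q,r,t}}
  U4: {{p},{p,q},{p,r},{p,s},{p,q,r},{p,r,s}} {{t},{q,t},{r,t},{s,t},{q,r,t}}
  U12: {{t},{q,r},{q,t},{r,t},{s,t},{p,q,r},{q,r,s},{q,r,t}}
  U13: {{t},{q,t},{r,t},{s,t},{q,r,t}} {{r,s},{p,r,s},{q,r,s}}
  U14: {{t},{q,t},{r,t},{s,t},{q,r,t}} {{p,r},{p,q,r},{p,r,s}}
  U23: {{t},{q,t},{r,t},{s,t},{q,r,t}} {{q,s},{q,r,s}}
  U24: {{t},{q,t},{r,t},{s,t},{q,r,t}} {{p,q},{p,q,r}}
  U34: {{t},{q,t},{r,t},{s,t},{q,r,t}} {{p,s},{p,r,s}}
  U123: {{t},{q,t},{r,t},{s,t},{q,r,t}} {{q,r,s}}
  U124: {{t},{q,t},{r,t},{s,t},{q,r,t}} {{p,q,r}}
  U134: {{t},{q,t},{r,t},{s,t},{q,r,t}} {{p,r,s}}
  U234: {{t},{q,t},{r,t},{s,t},{q,r,t}}
  U1234: {{t},{q,t},{r,t},{s,t},{q,r,t}}
C dims 5,11,7,1; δ0: rk 4, SNF 1^4; δ1: rk 6, SNF 1^6; δ2: rk 1, SNF 1^1
Ȟ^0 = (5 − 4) − 0 = 1, so Ȟ^0 ≅ Z
Ȟ^1 = (11 − 6) − 4 = 1, so Ȟ^1 ≅ Z
Ȟ^2 = (7 − 1) − 6 = 0, so Ȟ^2 ≅ 0

Ȟ^0 = Z, Ȟ^1 = Z and Ȟ^2 = 0


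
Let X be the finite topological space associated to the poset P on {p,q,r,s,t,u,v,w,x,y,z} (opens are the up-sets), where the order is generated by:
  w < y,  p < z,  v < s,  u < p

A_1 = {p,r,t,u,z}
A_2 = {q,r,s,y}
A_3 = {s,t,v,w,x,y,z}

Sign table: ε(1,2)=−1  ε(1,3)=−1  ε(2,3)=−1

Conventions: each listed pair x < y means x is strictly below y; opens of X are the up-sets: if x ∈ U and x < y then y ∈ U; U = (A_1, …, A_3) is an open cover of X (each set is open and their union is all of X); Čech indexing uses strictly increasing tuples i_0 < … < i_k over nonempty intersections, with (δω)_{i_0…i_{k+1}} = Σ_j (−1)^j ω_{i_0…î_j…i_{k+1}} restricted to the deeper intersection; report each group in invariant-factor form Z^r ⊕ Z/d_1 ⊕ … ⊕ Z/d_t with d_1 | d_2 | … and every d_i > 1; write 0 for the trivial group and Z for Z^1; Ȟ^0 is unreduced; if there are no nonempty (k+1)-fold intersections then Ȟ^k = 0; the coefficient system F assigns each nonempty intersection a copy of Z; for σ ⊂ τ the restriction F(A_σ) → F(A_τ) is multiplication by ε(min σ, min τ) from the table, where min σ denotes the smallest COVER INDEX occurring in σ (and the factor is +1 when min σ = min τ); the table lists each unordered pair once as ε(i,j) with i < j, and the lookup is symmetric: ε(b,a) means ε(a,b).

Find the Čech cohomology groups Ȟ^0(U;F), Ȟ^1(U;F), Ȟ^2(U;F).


Ȟ^0 = 0,  Ȟ^1 = Z/2,  Ȟ^2 = 0

cover nerve:
  A12={r} A13={t,z} A23={s,y}
C dims 3,3; δ0: rk 3, SNF 1^2·2
Ȟ^0: (3−3)−0=0 ⇒ 0
Ȟ^1: (3−0)−3=0 plus torsion [2] ⇒ Z/2
Ȟ^2: (0−0)−0=0 ⇒ 0


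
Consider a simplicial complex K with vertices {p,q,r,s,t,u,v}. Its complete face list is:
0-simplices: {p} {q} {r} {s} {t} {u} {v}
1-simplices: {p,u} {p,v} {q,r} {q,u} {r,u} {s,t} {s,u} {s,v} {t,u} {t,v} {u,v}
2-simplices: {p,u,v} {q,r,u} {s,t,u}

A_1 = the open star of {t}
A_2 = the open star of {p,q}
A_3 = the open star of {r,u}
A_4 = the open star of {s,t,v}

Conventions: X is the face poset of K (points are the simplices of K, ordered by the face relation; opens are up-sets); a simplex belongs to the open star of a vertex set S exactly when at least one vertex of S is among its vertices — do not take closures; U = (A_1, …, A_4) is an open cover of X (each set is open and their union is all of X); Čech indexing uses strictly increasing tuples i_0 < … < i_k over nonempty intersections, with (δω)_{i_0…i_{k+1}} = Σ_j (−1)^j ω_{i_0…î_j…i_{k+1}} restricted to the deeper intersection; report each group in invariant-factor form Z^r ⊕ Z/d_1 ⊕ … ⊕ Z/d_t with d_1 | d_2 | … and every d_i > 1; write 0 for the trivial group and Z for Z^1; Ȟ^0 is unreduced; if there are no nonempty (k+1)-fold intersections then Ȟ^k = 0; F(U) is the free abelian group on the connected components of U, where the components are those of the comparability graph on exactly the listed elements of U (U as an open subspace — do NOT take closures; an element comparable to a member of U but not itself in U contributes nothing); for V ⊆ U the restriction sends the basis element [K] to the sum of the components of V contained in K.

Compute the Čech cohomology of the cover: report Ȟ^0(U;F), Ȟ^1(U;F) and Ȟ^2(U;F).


intersection data:
  A1={{t},{s,t},{t,u},{t,v},{s,t,u}} A2={{p},{q},{p,u},{p,v},{q,r},{q,u},{p,u,v},{q,r,u}} A3={{r},{u},{p,u},{q,r},{q,u},{r,u},{s,u},{t,u},{u,v},{p,u,v},{q,r,u},{s,t,u}} A4={{s},{t},{v},{p,v},{s,t},{s,u},{s,v},{t,u},{t,v},{u,v},{p,u,v},{s,t,u}}
  A13={{t,u},{s,t,u}} A14={{t},{s,t},{t,u},{t,v},{s,t,u}} A23={{p,u},{q,r},{q,u},{p,u,v},{q,r,u}} A24={{p,v},{p,u,v}} A34={{s,u},{t,u},{u,v},{p,u,v},{s,t,u}}
  A134={{t,u},{s,t,u}} A234={{p,u,v}}
components per intersection:
  A1: {{t},{s,t},{t,u},{t,v},{s,t,u}}
  A2: {{p},{p,u},{p,v},{p,u,v}} {{q},{q,r},{q,u},{q,r,u}}
  A3: {{r},{u},{p,u},{q,r},{q,u},{r,u},{s,u},{t,u},{u,v},{p,u,v},{q,r,u},{s,t,u}}
  A4: {{s},{t},{v},{p,v},{s,t},{s,u},{s,v},{t,u},{t,v},{u,v},{p,u,v},{s,t,u}}
  A13: {{t,u},{s,t,u}}
  A14: {{t},{s,t},{t,u},{t,v},{s,t,u}}
  A23: {{p,u},{p,u,v}} {{q,r},{q,u},{q,r,u}}
  A24: {{p,v},{p,u,v}}
  A34: {{s,u},{t,u},{s,t,u}} {{u,v},{p,u,v}}
  A134: {{t,u},{s,t,u}}
  A234: {{p,u,v}}
C dims 5,7,2; δ0: rk 4, SNF 1^4; δ1: rk 2, SNF 1^2
Ȟ^0 = (5 − 4) − 0 = 1, so Ȟ^0 ≅ Z
Ȟ^1 = (7 − 2) − 4 = 1, so Ȟ^1 ≅ Z
Ȟ^2 = (2 − 0) − 2 = 0, so Ȟ^2 ≅ 0

Ȟ^0 = Z,  Ȟ^1 = Z,  Ȟ^2 = 0


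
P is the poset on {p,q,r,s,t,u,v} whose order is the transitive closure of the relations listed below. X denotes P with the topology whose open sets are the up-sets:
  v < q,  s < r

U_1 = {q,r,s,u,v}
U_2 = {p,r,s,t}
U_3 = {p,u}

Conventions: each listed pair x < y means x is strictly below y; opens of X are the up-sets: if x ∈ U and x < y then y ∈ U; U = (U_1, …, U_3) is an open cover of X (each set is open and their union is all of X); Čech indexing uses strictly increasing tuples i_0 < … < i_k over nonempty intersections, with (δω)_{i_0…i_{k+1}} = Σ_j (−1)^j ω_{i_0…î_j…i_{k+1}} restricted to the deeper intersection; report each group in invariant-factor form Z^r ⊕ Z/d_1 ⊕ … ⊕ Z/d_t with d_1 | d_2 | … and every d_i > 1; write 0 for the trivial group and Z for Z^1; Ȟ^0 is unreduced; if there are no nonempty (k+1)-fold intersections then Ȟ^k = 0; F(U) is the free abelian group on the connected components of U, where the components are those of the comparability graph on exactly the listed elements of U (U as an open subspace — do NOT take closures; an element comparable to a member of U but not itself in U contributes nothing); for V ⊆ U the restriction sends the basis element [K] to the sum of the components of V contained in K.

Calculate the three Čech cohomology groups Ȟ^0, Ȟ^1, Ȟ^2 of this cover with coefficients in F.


Ȟ^0 ≅ Z^5, Ȟ^1 ≅ 0 and Ȟ^2 ≅ 0

nerve of the cover:
  U12={r,s} U13={u} U23={p}
components per intersection:
  U1: {q,v} {r,s} {u}
  U2: {p} {r,s} {t}
  U3: {p} {u}
  U12: {r,s}
  U13: {u}
  U23: {p}
C dims 8,3; δ0: rk 3, SNF 1^3
Ȟ^0 = (8 − 3) − 0 = 5, so Ȟ^0 ≅ Z^5
Ȟ^1 = (3 − 0) − 3 = 0, so Ȟ^1 ≅ 0
Ȟ^2 = (0 − 0) − 0 = 0, so Ȟ^2 ≅ 0
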